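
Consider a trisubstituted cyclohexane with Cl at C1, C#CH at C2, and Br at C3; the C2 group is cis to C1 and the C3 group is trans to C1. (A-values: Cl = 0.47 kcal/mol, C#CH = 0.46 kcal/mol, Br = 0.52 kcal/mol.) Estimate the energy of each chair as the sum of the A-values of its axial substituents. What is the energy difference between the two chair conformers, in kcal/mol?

0.51 kcal/mol

Chair I (chloro axial, ethynyl equatorial, bromo equatorial): E = 0.47 kcal/mol.
Chair II (chloro equatorial, ethynyl axial, bromo axial): E = 0.98 kcal/mol.
ΔE = 0.98 − 0.47 = 0.51 kcal/mol; chair I is more stable.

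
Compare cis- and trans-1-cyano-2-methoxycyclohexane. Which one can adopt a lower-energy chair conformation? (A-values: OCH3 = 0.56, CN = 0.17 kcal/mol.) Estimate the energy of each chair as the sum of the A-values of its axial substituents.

trans

At 1,2 positions (parity opposite): cis → (a,e or e,a); trans → (e,e or a,a).
Best chair for cis: E = 0.17 kcal/mol; best chair for trans: E = 0.00 kcal/mol.
The trans isomer is lower by 0.17 kcal/mol.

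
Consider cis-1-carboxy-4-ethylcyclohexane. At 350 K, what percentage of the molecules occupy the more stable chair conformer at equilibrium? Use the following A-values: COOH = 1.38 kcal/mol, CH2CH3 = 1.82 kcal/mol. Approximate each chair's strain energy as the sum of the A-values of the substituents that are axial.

65.3%

C1 and C4 have opposite parity, so for the cis isomer the two substituents are one axial and one equatorial in each chair.
Chair I (carboxyl axial, ethyl equatorial): E = 1.38 kcal/mol; chair II (carboxyl equatorial, ethyl axial): E = 1.82 kcal/mol.
ΔG = 0.44 kcal/mol between the two chairs.
K = exp(ΔG/RT) with R = 1.987×10⁻³ kcal mol⁻¹ K⁻¹ and T = 350 K gives K ≈ 1.88.
Fraction in the lower-energy chair = K/(K+1) = 65.3%.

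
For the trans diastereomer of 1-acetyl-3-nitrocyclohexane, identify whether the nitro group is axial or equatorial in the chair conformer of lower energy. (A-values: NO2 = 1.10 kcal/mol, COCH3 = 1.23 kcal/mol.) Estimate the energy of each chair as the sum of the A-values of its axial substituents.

C1 and C3 have the same parity, so for the trans isomer the two substituents are one axial and one equatorial in each chair.
Chair I (nitro axial, acetyl equatorial): E = 1.10 kcal/mol.
Chair II (nitro equatorial, acetyl axial): E = 1.23 kcal/mol.
Chair I is the more stable (lower-energy) conformer, and in that chair the nitro group is axial.

axial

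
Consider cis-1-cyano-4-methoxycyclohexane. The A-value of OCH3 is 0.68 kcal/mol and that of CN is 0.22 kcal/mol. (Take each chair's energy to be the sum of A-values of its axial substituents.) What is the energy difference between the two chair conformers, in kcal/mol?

0.46 kcal/mol

C1 and C4 have opposite parity, so for the cis isomer the two substituents are one axial and one equatorial in each chair.
Chair I (methoxy axial, cyano equatorial): E = 0.68 kcal/mol.
Chair II (methoxy equatorial, cyano axial): E = 0.22 kcal/mol.
ΔE = 0.68 − 0.22 = 0.46 kcal/mol; chair II is more stable.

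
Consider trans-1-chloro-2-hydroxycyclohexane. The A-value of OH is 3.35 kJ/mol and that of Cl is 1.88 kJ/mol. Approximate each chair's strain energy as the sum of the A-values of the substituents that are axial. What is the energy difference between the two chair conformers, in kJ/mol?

C1 and C2 have opposite parity, so for the trans isomer the two substituents are e,e in one chair and a,a in the other.
Chair I (hydroxyl axial, chloro axial): E = 5.23 kJ/mol.
Chair II (hydroxyl equatorial, chloro equatorial): E = 0.00 kJ/mol.
ΔE = 5.23 − 0.00 = 5.23 kJ/mol; chair II is more stable.

5.23 kJ/mol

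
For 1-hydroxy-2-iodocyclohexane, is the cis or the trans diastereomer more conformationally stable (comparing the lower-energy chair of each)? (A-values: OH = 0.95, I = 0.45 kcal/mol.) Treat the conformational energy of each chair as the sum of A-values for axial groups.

trans

At 1,2 positions (parity opposite): cis → (a,e or e,a); trans → (e,e or a,a).
Best chair for cis: E = 0.45 kcal/mol; best chair for trans: E = 0.00 kcal/mol.
The trans isomer is lower by 0.45 kcal/mol.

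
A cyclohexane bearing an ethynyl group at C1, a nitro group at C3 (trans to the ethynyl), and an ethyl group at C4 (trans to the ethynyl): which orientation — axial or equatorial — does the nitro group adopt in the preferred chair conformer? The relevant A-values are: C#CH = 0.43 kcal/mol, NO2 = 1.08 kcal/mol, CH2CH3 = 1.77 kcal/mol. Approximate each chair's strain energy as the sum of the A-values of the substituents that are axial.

axial

Chair I (ethynyl axial, nitro equatorial, ethyl axial): E = 2.20 kcal/mol.
Chair II (ethynyl equatorial, nitro axial, ethyl equatorial): E = 1.08 kcal/mol.
Chair II is the more stable (lower-energy) conformer, and in that chair the nitro group is axial.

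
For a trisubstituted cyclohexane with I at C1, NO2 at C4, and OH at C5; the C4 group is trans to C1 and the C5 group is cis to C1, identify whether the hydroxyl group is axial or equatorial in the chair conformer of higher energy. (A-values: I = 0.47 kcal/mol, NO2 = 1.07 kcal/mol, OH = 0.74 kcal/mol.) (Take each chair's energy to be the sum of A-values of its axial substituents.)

Chair I (iodo axial, nitro axial, hydroxyl axial): E = 2.28 kcal/mol.
Chair II (iodo equatorial, nitro equatorial, hydroxyl equatorial): E = 0.00 kcal/mol.
Chair I is the less stable (higher-energy) conformer, and in that chair the hydroxyl group is axial.

axial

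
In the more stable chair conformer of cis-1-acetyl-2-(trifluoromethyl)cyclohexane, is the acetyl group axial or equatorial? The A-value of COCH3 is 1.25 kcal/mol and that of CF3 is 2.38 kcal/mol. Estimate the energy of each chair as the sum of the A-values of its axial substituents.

axial

C1 and C2 have opposite parity, so for the cis isomer the two substituents are one axial and one equatorial in each chair.
Chair I (acetyl axial, trifluoromethyl equatorial): E = 1.25 kcal/mol.
Chair II (acetyl equatorial, trifluoromethyl axial): E = 2.38 kcal/mol.
Chair I is the more stable (lower-energy) conformer, and in that chair the acetyl group is axial.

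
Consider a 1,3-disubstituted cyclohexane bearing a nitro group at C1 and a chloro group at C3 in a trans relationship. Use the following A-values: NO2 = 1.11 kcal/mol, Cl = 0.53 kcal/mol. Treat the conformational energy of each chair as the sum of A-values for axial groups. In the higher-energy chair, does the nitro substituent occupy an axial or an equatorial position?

axial

C1 and C3 have the same parity, so for the trans isomer the two substituents are one axial and one equatorial in each chair.
Chair I (nitro axial, chloro equatorial): E = 1.11 kcal/mol.
Chair II (nitro equatorial, chloro axial): E = 0.53 kcal/mol.
Chair I is the less stable (higher-energy) conformer, and in that chair the nitro group is axial.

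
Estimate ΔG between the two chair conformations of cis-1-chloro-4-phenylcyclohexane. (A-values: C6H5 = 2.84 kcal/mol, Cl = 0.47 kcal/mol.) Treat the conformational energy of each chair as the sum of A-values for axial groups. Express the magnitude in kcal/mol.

2.37 kcal/mol

C1 and C4 have opposite parity, so for the cis isomer the two substituents are one axial and one equatorial in each chair.
Chair I (phenyl axial, chloro equatorial): E = 2.84 kcal/mol.
Chair II (phenyl equatorial, chloro axial): E = 0.47 kcal/mol.
ΔE = 2.84 − 0.47 = 2.37 kcal/mol; chair II is more stable.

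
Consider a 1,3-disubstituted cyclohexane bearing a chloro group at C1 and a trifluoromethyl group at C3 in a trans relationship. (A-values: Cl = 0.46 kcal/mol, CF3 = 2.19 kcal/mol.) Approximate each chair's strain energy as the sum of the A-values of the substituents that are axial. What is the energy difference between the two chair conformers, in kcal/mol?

C1 and C3 have the same parity, so for the trans isomer the two substituents are one axial and one equatorial in each chair.
Chair I (chloro axial, trifluoromethyl equatorial): E = 0.46 kcal/mol.
Chair II (chloro equatorial, trifluoromethyl axial): E = 2.19 kcal/mol.
ΔE = 2.19 − 0.46 = 1.73 kcal/mol; chair I is more stable.

1.73 kcal/mol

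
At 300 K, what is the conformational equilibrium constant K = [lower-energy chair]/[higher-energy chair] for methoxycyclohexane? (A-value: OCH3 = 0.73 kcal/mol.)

K ≈ 3.40

One chair has the methoxy group axial (E = 0.73 kcal/mol) and the other has it equatorial (E = 0).
ΔG = 0.73 kcal/mol between the two chairs.
K = exp(ΔG/RT) with R = 1.987×10⁻³ kcal mol⁻¹ K⁻¹ and T = 300 K gives K ≈ 3.4.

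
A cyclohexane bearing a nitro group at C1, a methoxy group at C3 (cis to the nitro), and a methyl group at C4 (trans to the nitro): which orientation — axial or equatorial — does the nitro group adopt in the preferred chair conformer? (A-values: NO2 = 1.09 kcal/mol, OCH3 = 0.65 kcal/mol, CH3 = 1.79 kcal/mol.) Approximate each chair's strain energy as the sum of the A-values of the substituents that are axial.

equatorial

Chair I (nitro axial, methoxy axial, methyl axial): E = 3.53 kcal/mol.
Chair II (nitro equatorial, methoxy equatorial, methyl equatorial): E = 0.00 kcal/mol.
Chair II is the more stable (lower-energy) conformer, and in that chair the nitro group is equatorial.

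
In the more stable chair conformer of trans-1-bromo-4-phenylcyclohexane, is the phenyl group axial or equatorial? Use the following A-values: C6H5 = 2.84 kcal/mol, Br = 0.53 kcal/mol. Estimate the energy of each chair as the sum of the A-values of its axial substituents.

equatorial

C1 and C4 have opposite parity, so for the trans isomer the two substituents are e,e in one chair and a,a in the other.
Chair I (phenyl axial, bromo axial): E = 3.37 kcal/mol.
Chair II (phenyl equatorial, bromo equatorial): E = 0.00 kcal/mol.
Chair II is the more stable (lower-energy) conformer, and in that chair the phenyl group is equatorial.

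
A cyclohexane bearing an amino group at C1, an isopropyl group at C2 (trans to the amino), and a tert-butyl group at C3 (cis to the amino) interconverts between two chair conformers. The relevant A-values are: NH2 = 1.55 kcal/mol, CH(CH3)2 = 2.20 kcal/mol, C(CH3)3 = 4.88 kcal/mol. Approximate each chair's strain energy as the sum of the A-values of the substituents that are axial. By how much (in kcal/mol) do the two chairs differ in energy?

Chair I (amino axial, isopropyl axial, tert-butyl axial): E = 8.63 kcal/mol.
Chair II (amino equatorial, isopropyl equatorial, tert-butyl equatorial): E = 0.00 kcal/mol.
ΔE = 8.63 − 0.00 = 8.63 kcal/mol; chair II is more stable.

8.63 kcal/mol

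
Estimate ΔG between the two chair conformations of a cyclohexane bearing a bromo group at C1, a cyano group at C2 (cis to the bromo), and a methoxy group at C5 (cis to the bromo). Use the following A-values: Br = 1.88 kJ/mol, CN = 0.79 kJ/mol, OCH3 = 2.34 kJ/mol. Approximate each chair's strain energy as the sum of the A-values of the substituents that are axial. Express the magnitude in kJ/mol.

3.43 kJ/mol

Chair I (bromo axial, cyano equatorial, methoxy axial): E = 4.22 kJ/mol.
Chair II (bromo equatorial, cyano axial, methoxy equatorial): E = 0.79 kJ/mol.
ΔE = 4.22 − 0.79 = 3.43 kJ/mol; chair II is more stable.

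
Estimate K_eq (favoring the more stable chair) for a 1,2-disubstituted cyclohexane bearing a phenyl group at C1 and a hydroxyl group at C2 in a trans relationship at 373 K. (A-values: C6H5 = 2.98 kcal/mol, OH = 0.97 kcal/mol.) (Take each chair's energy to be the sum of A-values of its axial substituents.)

K ≈ 206

C1 and C2 have opposite parity, so for the trans isomer the two substituents are e,e in one chair and a,a in the other.
Chair I (phenyl axial, hydroxyl axial): E = 3.95 kcal/mol; chair II (phenyl equatorial, hydroxyl equatorial): E = 0.00 kcal/mol.
ΔG = 3.95 kcal/mol between the two chairs.
K = exp(ΔG/RT) with R = 1.987×10⁻³ kcal mol⁻¹ K⁻¹ and T = 373 K gives K ≈ 206.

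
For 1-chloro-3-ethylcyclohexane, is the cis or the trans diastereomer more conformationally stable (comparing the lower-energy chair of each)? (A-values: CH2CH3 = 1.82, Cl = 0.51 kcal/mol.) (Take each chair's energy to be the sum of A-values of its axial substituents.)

cis

At 1,3 positions (parity same): cis → (e,e or a,a); trans → (a,e or e,a).
Best chair for cis: E = 0.00 kcal/mol; best chair for trans: E = 0.51 kcal/mol.
The cis isomer is lower by 0.51 kcal/mol.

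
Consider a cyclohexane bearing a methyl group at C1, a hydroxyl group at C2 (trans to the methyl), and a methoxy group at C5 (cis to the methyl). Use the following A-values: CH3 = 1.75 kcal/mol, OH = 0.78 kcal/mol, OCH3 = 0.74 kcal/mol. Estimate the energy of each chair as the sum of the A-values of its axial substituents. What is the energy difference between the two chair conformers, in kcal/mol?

3.27 kcal/mol

Chair I (methyl axial, hydroxyl axial, methoxy axial): E = 3.27 kcal/mol.
Chair II (methyl equatorial, hydroxyl equatorial, methoxy equatorial): E = 0.00 kcal/mol.
ΔE = 3.27 − 0.00 = 3.27 kcal/mol; chair II is more stable.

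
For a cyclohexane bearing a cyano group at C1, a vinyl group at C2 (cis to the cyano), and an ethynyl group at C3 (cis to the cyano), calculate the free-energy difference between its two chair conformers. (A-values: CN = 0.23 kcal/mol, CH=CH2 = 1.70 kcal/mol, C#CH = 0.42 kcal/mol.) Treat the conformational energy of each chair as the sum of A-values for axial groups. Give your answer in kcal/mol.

Chair I (cyano axial, vinyl equatorial, ethynyl axial): E = 0.65 kcal/mol.
Chair II (cyano equatorial, vinyl axial, ethynyl equatorial): E = 1.70 kcal/mol.
ΔE = 1.70 − 0.65 = 1.05 kcal/mol; chair I is more stable.

1.05 kcal/mol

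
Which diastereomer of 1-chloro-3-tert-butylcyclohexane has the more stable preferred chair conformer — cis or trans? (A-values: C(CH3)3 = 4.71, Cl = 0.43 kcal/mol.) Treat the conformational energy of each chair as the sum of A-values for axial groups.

cis

At 1,3 positions (parity same): cis → (e,e or a,a); trans → (a,e or e,a).
Best chair for cis: E = 0.00 kcal/mol; best chair for trans: E = 0.43 kcal/mol.
The cis isomer is lower by 0.43 kcal/mol.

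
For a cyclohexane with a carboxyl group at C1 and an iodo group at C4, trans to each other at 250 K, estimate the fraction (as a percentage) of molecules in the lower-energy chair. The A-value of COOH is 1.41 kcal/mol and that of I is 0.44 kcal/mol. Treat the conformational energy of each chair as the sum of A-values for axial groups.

97.6%

C1 and C4 have opposite parity, so for the trans isomer the two substituents are e,e in one chair and a,a in the other.
Chair I (carboxyl axial, iodo axial): E = 1.85 kcal/mol; chair II (carboxyl equatorial, iodo equatorial): E = 0.00 kcal/mol.
ΔG = 1.85 kcal/mol between the two chairs.
K = exp(ΔG/RT) with R = 1.987×10⁻³ kcal mol⁻¹ K⁻¹ and T = 250 K gives K ≈ 41.4.
Fraction in the lower-energy chair = K/(K+1) = 97.6%.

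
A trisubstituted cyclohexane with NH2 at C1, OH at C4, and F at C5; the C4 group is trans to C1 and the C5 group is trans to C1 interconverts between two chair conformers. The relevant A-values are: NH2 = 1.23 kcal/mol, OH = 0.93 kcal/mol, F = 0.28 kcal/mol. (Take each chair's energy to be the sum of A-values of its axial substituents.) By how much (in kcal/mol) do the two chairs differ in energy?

1.88 kcal/mol

Chair I (amino axial, hydroxyl axial, fluoro equatorial): E = 2.16 kcal/mol.
Chair II (amino equatorial, hydroxyl equatorial, fluoro axial): E = 0.28 kcal/mol.
ΔE = 2.16 − 0.28 = 1.88 kcal/mol; chair II is more stable.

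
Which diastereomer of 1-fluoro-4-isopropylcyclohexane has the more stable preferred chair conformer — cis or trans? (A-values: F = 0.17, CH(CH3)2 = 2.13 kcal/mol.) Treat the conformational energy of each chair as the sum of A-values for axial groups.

At 1,4 positions (parity opposite): cis → (a,e or e,a); trans → (e,e or a,a).
Best chair for cis: E = 0.17 kcal/mol; best chair for trans: E = 0.00 kcal/mol.
The trans isomer is lower by 0.17 kcal/mol.

trans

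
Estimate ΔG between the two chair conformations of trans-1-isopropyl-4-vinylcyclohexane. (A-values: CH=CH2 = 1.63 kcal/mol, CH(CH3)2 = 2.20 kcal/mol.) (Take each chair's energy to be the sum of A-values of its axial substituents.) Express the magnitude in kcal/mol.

3.83 kcal/mol

C1 and C4 have opposite parity, so for the trans isomer the two substituents are e,e in one chair and a,a in the other.
Chair I (vinyl axial, isopropyl axial): E = 3.83 kcal/mol.
Chair II (vinyl equatorial, isopropyl equatorial): E = 0.00 kcal/mol.
ΔE = 3.83 − 0.00 = 3.83 kcal/mol; chair II is more stable.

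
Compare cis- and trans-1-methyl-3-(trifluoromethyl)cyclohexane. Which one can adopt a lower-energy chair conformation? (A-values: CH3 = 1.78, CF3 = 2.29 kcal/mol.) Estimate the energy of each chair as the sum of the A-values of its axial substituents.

At 1,3 positions (parity same): cis → (e,e or a,a); trans → (a,e or e,a).
Best chair for cis: E = 0.00 kcal/mol; best chair for trans: E = 1.78 kcal/mol.
The cis isomer is lower by 1.78 kcal/mol.

cis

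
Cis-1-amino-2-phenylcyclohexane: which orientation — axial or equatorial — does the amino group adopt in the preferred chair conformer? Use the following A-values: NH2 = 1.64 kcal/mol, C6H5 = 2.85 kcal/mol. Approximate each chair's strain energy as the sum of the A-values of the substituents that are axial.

C1 and C2 have opposite parity, so for the cis isomer the two substituents are one axial and one equatorial in each chair.
Chair I (amino axial, phenyl equatorial): E = 1.64 kcal/mol.
Chair II (amino equatorial, phenyl axial): E = 2.85 kcal/mol.
Chair I is the more stable (lower-energy) conformer, and in that chair the amino group is axial.

axial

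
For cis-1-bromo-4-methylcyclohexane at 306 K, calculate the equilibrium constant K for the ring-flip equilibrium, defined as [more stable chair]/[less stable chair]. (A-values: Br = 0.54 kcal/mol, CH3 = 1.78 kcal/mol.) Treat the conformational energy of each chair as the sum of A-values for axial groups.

K ≈ 7.69

C1 and C4 have opposite parity, so for the cis isomer the two substituents are one axial and one equatorial in each chair.
Chair I (bromo axial, methyl equatorial): E = 0.54 kcal/mol; chair II (bromo equatorial, methyl axial): E = 1.78 kcal/mol.
ΔG = 1.24 kcal/mol between the two chairs.
K = exp(ΔG/RT) with R = 1.987×10⁻³ kcal mol⁻¹ K⁻¹ and T = 306 K gives K ≈ 7.69.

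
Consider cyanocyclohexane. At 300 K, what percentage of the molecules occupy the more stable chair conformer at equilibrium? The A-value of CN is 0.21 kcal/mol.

One chair has the cyano group axial (E = 0.21 kcal/mol) and the other has it equatorial (E = 0).
ΔG = 0.21 kcal/mol between the two chairs.
K = exp(ΔG/RT) with R = 1.987×10⁻³ kcal mol⁻¹ K⁻¹ and T = 300 K gives K ≈ 1.42.
Fraction in the lower-energy chair = K/(K+1) = 58.7%.

58.7%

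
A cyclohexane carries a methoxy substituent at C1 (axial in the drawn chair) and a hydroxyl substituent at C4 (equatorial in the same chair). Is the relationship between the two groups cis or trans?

cis

C1 and C4 have opposite parity, so their axial bonds point in opposite directions.
With opposite-parity carbons, two substituents on the same face are one axial and one equatorial; opposite faces give both axial or both equatorial.
Here the groups are axial/equatorial → same face → cis.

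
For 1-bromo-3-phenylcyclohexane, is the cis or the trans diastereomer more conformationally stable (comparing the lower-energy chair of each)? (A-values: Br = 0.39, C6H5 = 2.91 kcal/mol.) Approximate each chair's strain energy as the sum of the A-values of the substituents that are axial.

cis

At 1,3 positions (parity same): cis → (e,e or a,a); trans → (a,e or e,a).
Best chair for cis: E = 0.00 kcal/mol; best chair for trans: E = 0.39 kcal/mol.
The cis isomer is lower by 0.39 kcal/mol.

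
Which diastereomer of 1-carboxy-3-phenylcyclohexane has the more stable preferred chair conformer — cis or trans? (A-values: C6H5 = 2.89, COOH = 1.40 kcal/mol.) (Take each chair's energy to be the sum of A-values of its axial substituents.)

cis

At 1,3 positions (parity same): cis → (e,e or a,a); trans → (a,e or e,a).
Best chair for cis: E = 0.00 kcal/mol; best chair for trans: E = 1.40 kcal/mol.
The cis isomer is lower by 1.40 kcal/mol.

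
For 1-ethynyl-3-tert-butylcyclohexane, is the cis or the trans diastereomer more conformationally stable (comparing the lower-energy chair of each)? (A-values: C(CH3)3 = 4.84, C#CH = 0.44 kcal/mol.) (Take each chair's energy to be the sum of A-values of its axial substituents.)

At 1,3 positions (parity same): cis → (e,e or a,a); trans → (a,e or e,a).
Best chair for cis: E = 0.00 kcal/mol; best chair for trans: E = 0.44 kcal/mol.
The cis isomer is lower by 0.44 kcal/mol.

cis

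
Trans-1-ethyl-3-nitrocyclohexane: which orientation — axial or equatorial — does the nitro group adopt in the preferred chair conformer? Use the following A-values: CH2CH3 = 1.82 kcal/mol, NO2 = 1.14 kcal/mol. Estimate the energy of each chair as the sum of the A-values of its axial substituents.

axial

C1 and C3 have the same parity, so for the trans isomer the two substituents are one axial and one equatorial in each chair.
Chair I (ethyl axial, nitro equatorial): E = 1.82 kcal/mol.
Chair II (ethyl equatorial, nitro axial): E = 1.14 kcal/mol.
Chair II is the more stable (lower-energy) conformer, and in that chair the nitro group is axial.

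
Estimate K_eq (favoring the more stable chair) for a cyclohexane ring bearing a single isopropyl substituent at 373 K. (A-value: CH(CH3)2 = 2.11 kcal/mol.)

K ≈ 17.2

One chair has the isopropyl group axial (E = 2.11 kcal/mol) and the other has it equatorial (E = 0).
ΔG = 2.11 kcal/mol between the two chairs.
K = exp(ΔG/RT) with R = 1.987×10⁻³ kcal mol⁻¹ K⁻¹ and T = 373 K gives K ≈ 17.2.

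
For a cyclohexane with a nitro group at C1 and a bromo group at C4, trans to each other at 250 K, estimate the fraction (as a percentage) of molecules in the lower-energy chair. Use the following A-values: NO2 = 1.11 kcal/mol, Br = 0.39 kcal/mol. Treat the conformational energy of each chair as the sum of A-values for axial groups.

95.3%

C1 and C4 have opposite parity, so for the trans isomer the two substituents are e,e in one chair and a,a in the other.
Chair I (nitro axial, bromo axial): E = 1.50 kcal/mol; chair II (nitro equatorial, bromo equatorial): E = 0.00 kcal/mol.
ΔG = 1.50 kcal/mol between the two chairs.
K = exp(ΔG/RT) with R = 1.987×10⁻³ kcal mol⁻¹ K⁻¹ and T = 250 K gives K ≈ 20.5.
Fraction in the lower-energy chair = K/(K+1) = 95.3%.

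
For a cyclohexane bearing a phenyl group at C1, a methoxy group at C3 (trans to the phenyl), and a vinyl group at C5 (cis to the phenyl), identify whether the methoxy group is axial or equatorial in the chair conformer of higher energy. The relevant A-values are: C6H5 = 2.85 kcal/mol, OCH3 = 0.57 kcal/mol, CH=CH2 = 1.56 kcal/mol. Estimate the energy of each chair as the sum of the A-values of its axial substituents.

Chair I (phenyl axial, methoxy equatorial, vinyl axial): E = 4.41 kcal/mol.
Chair II (phenyl equatorial, methoxy axial, vinyl equatorial): E = 0.57 kcal/mol.
Chair I is the less stable (higher-energy) conformer, and in that chair the methoxy group is equatorial.

equatorial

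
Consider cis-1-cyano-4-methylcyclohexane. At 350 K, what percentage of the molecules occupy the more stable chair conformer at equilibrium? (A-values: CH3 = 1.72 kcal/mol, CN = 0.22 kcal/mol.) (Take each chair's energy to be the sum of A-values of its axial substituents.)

C1 and C4 have opposite parity, so for the cis isomer the two substituents are one axial and one equatorial in each chair.
Chair I (methyl axial, cyano equatorial): E = 1.72 kcal/mol; chair II (methyl equatorial, cyano axial): E = 0.22 kcal/mol.
ΔG = 1.50 kcal/mol between the two chairs.
K = exp(ΔG/RT) with R = 1.987×10⁻³ kcal mol⁻¹ K⁻¹ and T = 350 K gives K ≈ 8.64.
Fraction in the lower-energy chair = K/(K+1) = 89.6%.

89.6%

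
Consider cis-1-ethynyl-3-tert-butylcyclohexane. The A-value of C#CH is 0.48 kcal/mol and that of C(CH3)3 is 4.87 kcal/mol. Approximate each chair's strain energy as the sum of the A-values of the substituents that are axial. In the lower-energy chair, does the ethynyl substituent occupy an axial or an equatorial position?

C1 and C3 have the same parity, so for the cis isomer the two substituents are e,e in one chair and a,a in the other.
Chair I (ethynyl axial, tert-butyl axial): E = 5.35 kcal/mol.
Chair II (ethynyl equatorial, tert-butyl equatorial): E = 0.00 kcal/mol.
Chair II is the more stable (lower-energy) conformer, and in that chair the ethynyl group is equatorial.

equatorial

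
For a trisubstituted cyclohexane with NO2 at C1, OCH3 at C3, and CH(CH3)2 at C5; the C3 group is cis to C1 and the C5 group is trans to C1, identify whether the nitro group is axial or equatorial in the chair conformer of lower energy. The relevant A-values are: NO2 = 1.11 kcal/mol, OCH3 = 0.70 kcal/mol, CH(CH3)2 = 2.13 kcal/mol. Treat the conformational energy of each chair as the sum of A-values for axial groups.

Chair I (nitro axial, methoxy axial, isopropyl equatorial): E = 1.81 kcal/mol.
Chair II (nitro equatorial, methoxy equatorial, isopropyl axial): E = 2.13 kcal/mol.
Chair I is the more stable (lower-energy) conformer, and in that chair the nitro group is axial.

axial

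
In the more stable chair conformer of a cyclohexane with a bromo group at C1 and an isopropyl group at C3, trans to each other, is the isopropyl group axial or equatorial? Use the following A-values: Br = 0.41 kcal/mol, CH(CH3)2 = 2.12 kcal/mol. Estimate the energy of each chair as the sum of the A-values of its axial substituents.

C1 and C3 have the same parity, so for the trans isomer the two substituents are one axial and one equatorial in each chair.
Chair I (bromo axial, isopropyl equatorial): E = 0.41 kcal/mol.
Chair II (bromo equatorial, isopropyl axial): E = 2.12 kcal/mol.
Chair I is the more stable (lower-energy) conformer, and in that chair the isopropyl group is equatorial.

equatorial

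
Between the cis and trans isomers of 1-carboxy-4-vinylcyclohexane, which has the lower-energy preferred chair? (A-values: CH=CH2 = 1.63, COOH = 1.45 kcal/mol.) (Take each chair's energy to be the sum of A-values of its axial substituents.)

trans

At 1,4 positions (parity opposite): cis → (a,e or e,a); trans → (e,e or a,a).
Best chair for cis: E = 1.45 kcal/mol; best chair for trans: E = 0.00 kcal/mol.
The trans isomer is lower by 1.45 kcal/mol.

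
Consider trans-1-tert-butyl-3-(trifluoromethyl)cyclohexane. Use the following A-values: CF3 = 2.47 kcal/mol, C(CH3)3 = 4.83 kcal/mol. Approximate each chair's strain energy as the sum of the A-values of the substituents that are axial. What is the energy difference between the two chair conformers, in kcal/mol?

C1 and C3 have the same parity, so for the trans isomer the two substituents are one axial and one equatorial in each chair.
Chair I (trifluoromethyl axial, tert-butyl equatorial): E = 2.47 kcal/mol.
Chair II (trifluoromethyl equatorial, tert-butyl axial): E = 4.83 kcal/mol.
ΔE = 4.83 − 2.47 = 2.36 kcal/mol; chair I is more stable.

2.36 kcal/mol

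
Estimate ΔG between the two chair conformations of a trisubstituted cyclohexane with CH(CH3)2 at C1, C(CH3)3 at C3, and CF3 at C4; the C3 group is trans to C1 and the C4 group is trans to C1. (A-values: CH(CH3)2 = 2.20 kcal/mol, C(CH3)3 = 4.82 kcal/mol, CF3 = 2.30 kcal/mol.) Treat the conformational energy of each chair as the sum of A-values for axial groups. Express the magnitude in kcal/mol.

0.32 kcal/mol

Chair I (isopropyl axial, tert-butyl equatorial, trifluoromethyl axial): E = 4.50 kcal/mol.
Chair II (isopropyl equatorial, tert-butyl axial, trifluoromethyl equatorial): E = 4.82 kcal/mol.
ΔE = 4.82 − 4.50 = 0.32 kcal/mol; chair I is more stable.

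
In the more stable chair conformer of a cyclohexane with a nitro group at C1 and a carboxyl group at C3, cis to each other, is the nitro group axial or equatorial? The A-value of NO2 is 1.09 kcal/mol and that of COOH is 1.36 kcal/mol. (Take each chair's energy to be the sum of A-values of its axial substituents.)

equatorial

C1 and C3 have the same parity, so for the cis isomer the two substituents are e,e in one chair and a,a in the other.
Chair I (nitro axial, carboxyl axial): E = 2.45 kcal/mol.
Chair II (nitro equatorial, carboxyl equatorial): E = 0.00 kcal/mol.
Chair II is the more stable (lower-energy) conformer, and in that chair the nitro group is equatorial.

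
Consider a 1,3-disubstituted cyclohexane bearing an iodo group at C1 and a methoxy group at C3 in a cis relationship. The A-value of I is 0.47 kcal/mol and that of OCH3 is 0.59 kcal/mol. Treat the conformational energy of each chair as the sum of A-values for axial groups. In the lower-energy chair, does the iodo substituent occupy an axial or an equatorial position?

C1 and C3 have the same parity, so for the cis isomer the two substituents are e,e in one chair and a,a in the other.
Chair I (iodo axial, methoxy axial): E = 1.06 kcal/mol.
Chair II (iodo equatorial, methoxy equatorial): E = 0.00 kcal/mol.
Chair II is the more stable (lower-energy) conformer, and in that chair the iodo group is equatorial.

equatorial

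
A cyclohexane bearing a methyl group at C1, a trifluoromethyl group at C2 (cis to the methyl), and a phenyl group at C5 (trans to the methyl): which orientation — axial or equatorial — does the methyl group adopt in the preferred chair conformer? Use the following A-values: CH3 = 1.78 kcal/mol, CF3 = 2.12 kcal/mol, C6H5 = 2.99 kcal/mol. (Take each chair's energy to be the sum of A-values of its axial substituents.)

Chair I (methyl axial, trifluoromethyl equatorial, phenyl equatorial): E = 1.78 kcal/mol.
Chair II (methyl equatorial, trifluoromethyl axial, phenyl axial): E = 5.11 kcal/mol.
Chair I is the more stable (lower-energy) conformer, and in that chair the methyl group is axial.

axial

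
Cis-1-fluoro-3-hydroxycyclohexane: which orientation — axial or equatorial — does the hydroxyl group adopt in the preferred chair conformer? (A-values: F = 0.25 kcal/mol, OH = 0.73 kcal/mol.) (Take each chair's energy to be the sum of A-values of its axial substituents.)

equatorial

C1 and C3 have the same parity, so for the cis isomer the two substituents are e,e in one chair and a,a in the other.
Chair I (fluoro axial, hydroxyl axial): E = 0.98 kcal/mol.
Chair II (fluoro equatorial, hydroxyl equatorial): E = 0.00 kcal/mol.
Chair II is the more stable (lower-energy) conformer, and in that chair the hydroxyl group is equatorial.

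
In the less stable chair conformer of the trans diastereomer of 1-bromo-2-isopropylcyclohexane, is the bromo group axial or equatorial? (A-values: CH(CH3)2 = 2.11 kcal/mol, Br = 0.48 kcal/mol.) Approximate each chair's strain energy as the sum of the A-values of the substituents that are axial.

axial

C1 and C2 have opposite parity, so for the trans isomer the two substituents are e,e in one chair and a,a in the other.
Chair I (isopropyl axial, bromo axial): E = 2.59 kcal/mol.
Chair II (isopropyl equatorial, bromo equatorial): E = 0.00 kcal/mol.
Chair I is the less stable (higher-energy) conformer, and in that chair the bromo group is axial.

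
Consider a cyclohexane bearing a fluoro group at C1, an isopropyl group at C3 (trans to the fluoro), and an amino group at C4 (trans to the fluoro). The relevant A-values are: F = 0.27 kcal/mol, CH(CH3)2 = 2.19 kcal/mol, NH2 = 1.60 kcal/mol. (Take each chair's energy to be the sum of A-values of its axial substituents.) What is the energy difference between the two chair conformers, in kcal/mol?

Chair I (fluoro axial, isopropyl equatorial, amino axial): E = 1.87 kcal/mol.
Chair II (fluoro equatorial, isopropyl axial, amino equatorial): E = 2.19 kcal/mol.
ΔE = 2.19 − 1.87 = 0.32 kcal/mol; chair I is more stable.

0.32 kcal/mol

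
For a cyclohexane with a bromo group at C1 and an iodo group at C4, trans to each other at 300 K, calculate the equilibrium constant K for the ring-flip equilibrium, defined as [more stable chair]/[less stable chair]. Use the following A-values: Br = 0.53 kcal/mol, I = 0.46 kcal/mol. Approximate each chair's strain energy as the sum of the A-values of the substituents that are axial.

C1 and C4 have opposite parity, so for the trans isomer the two substituents are e,e in one chair and a,a in the other.
Chair I (bromo axial, iodo axial): E = 0.99 kcal/mol; chair II (bromo equatorial, iodo equatorial): E = 0.00 kcal/mol.
ΔG = 0.99 kcal/mol between the two chairs.
K = exp(ΔG/RT) with R = 1.987×10⁻³ kcal mol⁻¹ K⁻¹ and T = 300 K gives K ≈ 5.26.

K ≈ 5.26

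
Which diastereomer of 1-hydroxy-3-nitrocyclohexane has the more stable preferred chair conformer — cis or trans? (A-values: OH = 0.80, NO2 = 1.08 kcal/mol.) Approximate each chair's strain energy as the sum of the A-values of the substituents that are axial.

cis

At 1,3 positions (parity same): cis → (e,e or a,a); trans → (a,e or e,a).
Best chair for cis: E = 0.00 kcal/mol; best chair for trans: E = 0.80 kcal/mol.
The cis isomer is lower by 0.80 kcal/mol.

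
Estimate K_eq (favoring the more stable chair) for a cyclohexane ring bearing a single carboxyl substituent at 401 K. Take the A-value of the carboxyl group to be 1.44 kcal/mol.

One chair has the carboxyl group axial (E = 1.44 kcal/mol) and the other has it equatorial (E = 0).
ΔG = 1.44 kcal/mol between the two chairs.
K = exp(ΔG/RT) with R = 1.987×10⁻³ kcal mol⁻¹ K⁻¹ and T = 401 K gives K ≈ 6.09.

K ≈ 6.09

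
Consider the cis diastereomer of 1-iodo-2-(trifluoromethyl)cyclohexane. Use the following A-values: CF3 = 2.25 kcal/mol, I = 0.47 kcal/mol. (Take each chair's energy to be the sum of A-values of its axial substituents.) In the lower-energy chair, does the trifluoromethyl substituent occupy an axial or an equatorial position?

equatorial

C1 and C2 have opposite parity, so for the cis isomer the two substituents are one axial and one equatorial in each chair.
Chair I (trifluoromethyl axial, iodo equatorial): E = 2.25 kcal/mol.
Chair II (trifluoromethyl equatorial, iodo axial): E = 0.47 kcal/mol.
Chair II is the more stable (lower-energy) conformer, and in that chair the trifluoromethyl group is equatorial.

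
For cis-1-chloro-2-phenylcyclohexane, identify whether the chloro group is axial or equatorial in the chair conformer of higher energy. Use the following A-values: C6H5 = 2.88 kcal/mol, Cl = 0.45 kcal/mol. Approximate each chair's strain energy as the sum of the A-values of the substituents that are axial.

equatorial

C1 and C2 have opposite parity, so for the cis isomer the two substituents are one axial and one equatorial in each chair.
Chair I (phenyl axial, chloro equatorial): E = 2.88 kcal/mol.
Chair II (phenyl equatorial, chloro axial): E = 0.45 kcal/mol.
Chair I is the less stable (higher-energy) conformer, and in that chair the chloro group is equatorial.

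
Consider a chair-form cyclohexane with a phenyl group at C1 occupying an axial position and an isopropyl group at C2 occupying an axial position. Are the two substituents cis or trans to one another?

C1 and C2 have opposite parity, so their axial bonds point in opposite directions.
With opposite-parity carbons, two substituents on the same face are one axial and one equatorial; opposite faces give both axial or both equatorial.
Here the groups are axial/axial → opposite face → trans.

trans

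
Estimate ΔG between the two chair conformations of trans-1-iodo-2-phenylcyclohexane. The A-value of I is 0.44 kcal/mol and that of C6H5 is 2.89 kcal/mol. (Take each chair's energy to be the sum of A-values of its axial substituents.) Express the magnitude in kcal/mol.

C1 and C2 have opposite parity, so for the trans isomer the two substituents are e,e in one chair and a,a in the other.
Chair I (iodo axial, phenyl axial): E = 3.33 kcal/mol.
Chair II (iodo equatorial, phenyl equatorial): E = 0.00 kcal/mol.
ΔE = 3.33 − 0.00 = 3.33 kcal/mol; chair II is more stable.

3.33 kcal/mol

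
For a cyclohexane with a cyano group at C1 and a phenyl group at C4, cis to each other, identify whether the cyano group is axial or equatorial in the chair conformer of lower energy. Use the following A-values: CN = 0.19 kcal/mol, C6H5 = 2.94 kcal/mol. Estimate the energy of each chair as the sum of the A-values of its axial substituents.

axial

C1 and C4 have opposite parity, so for the cis isomer the two substituents are one axial and one equatorial in each chair.
Chair I (cyano axial, phenyl equatorial): E = 0.19 kcal/mol.
Chair II (cyano equatorial, phenyl axial): E = 2.94 kcal/mol.
Chair I is the more stable (lower-energy) conformer, and in that chair the cyano group is axial.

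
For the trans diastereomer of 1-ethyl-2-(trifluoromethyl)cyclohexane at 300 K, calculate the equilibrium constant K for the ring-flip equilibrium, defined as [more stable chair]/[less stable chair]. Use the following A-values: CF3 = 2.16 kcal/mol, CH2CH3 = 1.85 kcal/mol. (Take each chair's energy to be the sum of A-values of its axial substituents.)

K ≈ 835

C1 and C2 have opposite parity, so for the trans isomer the two substituents are e,e in one chair and a,a in the other.
Chair I (trifluoromethyl axial, ethyl axial): E = 4.01 kcal/mol; chair II (trifluoromethyl equatorial, ethyl equatorial): E = 0.00 kcal/mol.
ΔG = 4.01 kcal/mol between the two chairs.
K = exp(ΔG/RT) with R = 1.987×10⁻³ kcal mol⁻¹ K⁻¹ and T = 300 K gives K ≈ 835.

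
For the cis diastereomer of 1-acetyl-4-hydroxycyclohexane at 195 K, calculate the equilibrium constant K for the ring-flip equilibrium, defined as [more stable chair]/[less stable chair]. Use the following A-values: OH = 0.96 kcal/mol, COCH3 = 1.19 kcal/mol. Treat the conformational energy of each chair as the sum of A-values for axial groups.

C1 and C4 have opposite parity, so for the cis isomer the two substituents are one axial and one equatorial in each chair.
Chair I (hydroxyl axial, acetyl equatorial): E = 0.96 kcal/mol; chair II (hydroxyl equatorial, acetyl axial): E = 1.19 kcal/mol.
ΔG = 0.23 kcal/mol between the two chairs.
K = exp(ΔG/RT) with R = 1.987×10⁻³ kcal mol⁻¹ K⁻¹ and T = 195 K gives K ≈ 1.81.

K ≈ 1.81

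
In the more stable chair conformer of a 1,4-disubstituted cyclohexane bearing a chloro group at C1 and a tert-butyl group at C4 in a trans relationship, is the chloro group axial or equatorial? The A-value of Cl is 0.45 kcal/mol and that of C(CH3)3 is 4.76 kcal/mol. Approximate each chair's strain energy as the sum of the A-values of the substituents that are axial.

equatorial

C1 and C4 have opposite parity, so for the trans isomer the two substituents are e,e in one chair and a,a in the other.
Chair I (chloro axial, tert-butyl axial): E = 5.21 kcal/mol.
Chair II (chloro equatorial, tert-butyl equatorial): E = 0.00 kcal/mol.
Chair II is the more stable (lower-energy) conformer, and in that chair the chloro group is equatorial.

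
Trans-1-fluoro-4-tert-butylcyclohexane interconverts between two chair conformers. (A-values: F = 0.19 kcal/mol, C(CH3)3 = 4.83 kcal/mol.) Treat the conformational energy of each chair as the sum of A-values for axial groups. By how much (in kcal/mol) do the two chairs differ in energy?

5.02 kcal/mol

C1 and C4 have opposite parity, so for the trans isomer the two substituents are e,e in one chair and a,a in the other.
Chair I (fluoro axial, tert-butyl axial): E = 5.02 kcal/mol.
Chair II (fluoro equatorial, tert-butyl equatorial): E = 0.00 kcal/mol.
ΔE = 5.02 − 0.00 = 5.02 kcal/mol; chair II is more stable.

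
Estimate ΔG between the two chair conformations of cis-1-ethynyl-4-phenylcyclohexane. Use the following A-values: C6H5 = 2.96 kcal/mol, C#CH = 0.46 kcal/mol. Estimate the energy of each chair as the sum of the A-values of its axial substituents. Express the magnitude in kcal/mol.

C1 and C4 have opposite parity, so for the cis isomer the two substituents are one axial and one equatorial in each chair.
Chair I (phenyl axial, ethynyl equatorial): E = 2.96 kcal/mol.
Chair II (phenyl equatorial, ethynyl axial): E = 0.46 kcal/mol.
ΔE = 2.96 − 0.46 = 2.50 kcal/mol; chair II is more stable.

2.50 kcal/mol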